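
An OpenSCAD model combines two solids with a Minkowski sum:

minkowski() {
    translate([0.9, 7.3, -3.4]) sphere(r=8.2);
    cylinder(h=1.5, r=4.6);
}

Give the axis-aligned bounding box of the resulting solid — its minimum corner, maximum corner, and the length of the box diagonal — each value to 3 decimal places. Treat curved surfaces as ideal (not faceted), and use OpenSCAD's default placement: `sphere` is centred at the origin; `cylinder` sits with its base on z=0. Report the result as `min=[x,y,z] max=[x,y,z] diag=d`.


min=[-11.900,-5.500,-11.600] max=[13.700,20.100,6.300] diag=40.387

A = translate([0.9, 7.3, -3.4]) sphere(r=8.2) → bbox [-7.3,-0.9,-11.6] .. [9.1,15.5,4.8]
B = cylinder(h=1.5, r=4.6) → bbox [-4.6,-4.6,0] .. [4.6,4.6,1.5]
lo = A.lo+B.lo = [-7.3-4.6, -0.9-4.6, -11.6+0] = [-11.900,-5.500,-11.600]
hi = A.hi+B.hi = [9.1+4.6, 15.5+4.6, 4.8+1.5] = [13.700,20.100,6.300]
diag = √(25.6²+25.6²+17.9²) = √1631.13 = 40.387


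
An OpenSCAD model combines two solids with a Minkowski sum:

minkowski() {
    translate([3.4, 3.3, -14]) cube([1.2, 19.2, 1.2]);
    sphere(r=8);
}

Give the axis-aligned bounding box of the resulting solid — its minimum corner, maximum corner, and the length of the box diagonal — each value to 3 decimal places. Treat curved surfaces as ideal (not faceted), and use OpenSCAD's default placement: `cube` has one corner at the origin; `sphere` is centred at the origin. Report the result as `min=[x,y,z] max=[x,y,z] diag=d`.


min=[-4.600,-4.700,-22.000] max=[12.600,30.500,-4.800] diag=42.787

A = translate([3.4, 3.3, -14]) cube([1.2, 19.2, 1.2]) → bbox [3.4,3.3,-14] .. [4.6,22.5,-12.8]
B = sphere(r=8) → bbox [-8,-8,-8] .. [8,8,8]
lo = A.lo+B.lo = [3.4-8, 3.3-8, -14-8] = [-4.600,-4.700,-22.000]
hi = A.hi+B.hi = [4.6+8, 22.5+8, -12.8+8] = [12.600,30.500,-4.800]
diag = √(17.2²+35.2²+17.2²) = √1830.72 = 42.787


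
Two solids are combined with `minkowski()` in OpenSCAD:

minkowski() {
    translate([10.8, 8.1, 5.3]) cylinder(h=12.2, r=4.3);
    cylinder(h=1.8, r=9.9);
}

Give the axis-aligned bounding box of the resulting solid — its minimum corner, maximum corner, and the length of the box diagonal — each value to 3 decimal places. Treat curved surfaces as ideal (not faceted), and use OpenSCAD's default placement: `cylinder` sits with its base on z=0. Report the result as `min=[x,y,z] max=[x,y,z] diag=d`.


min=[-3.400,-6.100,5.300] max=[25.000,22.300,19.300] diag=42.534

A = translate([10.8, 8.1, 5.3]) cylinder(h=12.2, r=4.3) → bbox [6.5,3.8,5.3] .. [15.1,12.4,17.5]
B = cylinder(h=1.8, r=9.9) → bbox [-9.9,-9.9,0] .. [9.9,9.9,1.8]
lo = A.lo+B.lo = [6.5-9.9, 3.8-9.9, 5.3+0] = [-3.400,-6.100,5.300]
hi = A.hi+B.hi = [15.1+9.9, 12.4+9.9, 17.5+1.8] = [25.000,22.300,19.300]
diag = √(28.4²+28.4²+14²) = √1809.12 = 42.534


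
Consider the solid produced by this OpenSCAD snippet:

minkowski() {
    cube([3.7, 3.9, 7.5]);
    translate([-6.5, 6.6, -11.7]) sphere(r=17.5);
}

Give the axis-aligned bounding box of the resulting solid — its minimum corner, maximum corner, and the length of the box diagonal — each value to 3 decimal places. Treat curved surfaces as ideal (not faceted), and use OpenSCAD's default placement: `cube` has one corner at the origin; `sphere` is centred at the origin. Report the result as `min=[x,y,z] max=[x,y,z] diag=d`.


A = translate([-6.5, 6.6, -11.7]) sphere(r=17.5) → bbox [-24,-10.9,-29.2] .. [11,24.1,5.8]
B = cube([3.7, 3.9, 7.5]) → bbox [0,0,0] .. [3.7,3.9,7.5]
lo = A.lo+B.lo = [-24+0, -10.9+0, -29.2+0] = [-24.000,-10.900,-29.200]
hi = A.hi+B.hi = [11+3.7, 24.1+3.9, 5.8+7.5] = [14.700,28.000,13.300]
diag = √(38.7²+38.9²+42.5²) = √4817.15 = 69.406

min=[-24.000,-10.900,-29.200] max=[14.700,28.000,13.300] diag=69.406


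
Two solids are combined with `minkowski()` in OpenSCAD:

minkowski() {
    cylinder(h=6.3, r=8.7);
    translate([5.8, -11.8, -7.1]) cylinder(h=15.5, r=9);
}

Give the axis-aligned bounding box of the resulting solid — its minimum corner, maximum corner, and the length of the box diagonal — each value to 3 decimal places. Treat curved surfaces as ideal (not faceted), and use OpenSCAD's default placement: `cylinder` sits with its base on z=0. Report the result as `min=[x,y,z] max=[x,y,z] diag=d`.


A = translate([5.8, -11.8, -7.1]) cylinder(h=15.5, r=9) → bbox [-3.2,-20.8,-7.1] .. [14.8,-2.8,8.4]
B = cylinder(h=6.3, r=8.7) → bbox [-8.7,-8.7,0] .. [8.7,8.7,6.3]
lo = A.lo+B.lo = [-3.2-8.7, -20.8-8.7, -7.1+0] = [-11.900,-29.500,-7.100]
hi = A.hi+B.hi = [14.8+8.7, -2.8+8.7, 8.4+6.3] = [23.500,5.900,14.700]
diag = √(35.4²+35.4²+21.8²) = √2981.56 = 54.604

min=[-11.900,-29.500,-7.100] max=[23.500,5.900,14.700] diag=54.604


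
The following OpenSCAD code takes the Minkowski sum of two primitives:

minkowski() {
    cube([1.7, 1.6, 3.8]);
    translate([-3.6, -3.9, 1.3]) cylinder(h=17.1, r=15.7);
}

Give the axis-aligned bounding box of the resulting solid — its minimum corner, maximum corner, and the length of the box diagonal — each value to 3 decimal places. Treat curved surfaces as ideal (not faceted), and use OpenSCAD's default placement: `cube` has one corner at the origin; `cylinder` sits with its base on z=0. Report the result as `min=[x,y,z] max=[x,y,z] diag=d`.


A = translate([-3.6, -3.9, 1.3]) cylinder(h=17.1, r=15.7) → bbox [-19.3,-19.6,1.3] .. [12.1,11.8,18.4]
B = cube([1.7, 1.6, 3.8]) → bbox [0,0,0] .. [1.7,1.6,3.8]
lo = A.lo+B.lo = [-19.3+0, -19.6+0, 1.3+0] = [-19.300,-19.600,1.300]
hi = A.hi+B.hi = [12.1+1.7, 11.8+1.6, 18.4+3.8] = [13.800,13.400,22.200]
diag = √(33.1²+33²+20.9²) = √2621.42 = 51.200

min=[-19.300,-19.600,1.300] max=[13.800,13.400,22.200] diag=51.200


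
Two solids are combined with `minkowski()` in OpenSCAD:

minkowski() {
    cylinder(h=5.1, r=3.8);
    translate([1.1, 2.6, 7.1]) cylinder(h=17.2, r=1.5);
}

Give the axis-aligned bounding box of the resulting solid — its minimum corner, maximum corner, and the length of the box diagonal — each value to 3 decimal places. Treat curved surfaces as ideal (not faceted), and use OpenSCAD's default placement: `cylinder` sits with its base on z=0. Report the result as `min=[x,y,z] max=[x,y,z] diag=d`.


A = translate([1.1, 2.6, 7.1]) cylinder(h=17.2, r=1.5) → bbox [-0.4,1.1,7.1] .. [2.6,4.1,24.3]
B = cylinder(h=5.1, r=3.8) → bbox [-3.8,-3.8,0] .. [3.8,3.8,5.1]
lo = A.lo+B.lo = [-0.4-3.8, 1.1-3.8, 7.1+0] = [-4.200,-2.700,7.100]
hi = A.hi+B.hi = [2.6+3.8, 4.1+3.8, 24.3+5.1] = [6.400,7.900,29.400]
diag = √(10.6²+10.6²+22.3²) = √722.01 = 26.870

min=[-4.200,-2.700,7.100] max=[6.400,7.900,29.400] diag=26.870


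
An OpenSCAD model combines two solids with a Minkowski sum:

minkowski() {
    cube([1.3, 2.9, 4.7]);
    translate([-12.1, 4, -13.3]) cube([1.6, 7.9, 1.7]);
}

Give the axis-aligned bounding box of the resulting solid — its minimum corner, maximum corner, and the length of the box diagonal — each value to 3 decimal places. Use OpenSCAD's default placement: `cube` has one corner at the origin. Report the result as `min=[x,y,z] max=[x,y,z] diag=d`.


A = translate([-12.1, 4, -13.3]) cube([1.6, 7.9, 1.7]) → bbox [-12.1,4,-13.3] .. [-10.5,11.9,-11.6]
B = cube([1.3, 2.9, 4.7]) → bbox [0,0,0] .. [1.3,2.9,4.7]
lo = A.lo+B.lo = [-12.1+0, 4+0, -13.3+0] = [-12.100,4.000,-13.300]
hi = A.hi+B.hi = [-10.5+1.3, 11.9+2.9, -11.6+4.7] = [-9.200,14.800,-6.900]
diag = √(2.9²+10.8²+6.4²) = √166.01 = 12.884

min=[-12.100,4.000,-13.300] max=[-9.200,14.800,-6.900] diag=12.884


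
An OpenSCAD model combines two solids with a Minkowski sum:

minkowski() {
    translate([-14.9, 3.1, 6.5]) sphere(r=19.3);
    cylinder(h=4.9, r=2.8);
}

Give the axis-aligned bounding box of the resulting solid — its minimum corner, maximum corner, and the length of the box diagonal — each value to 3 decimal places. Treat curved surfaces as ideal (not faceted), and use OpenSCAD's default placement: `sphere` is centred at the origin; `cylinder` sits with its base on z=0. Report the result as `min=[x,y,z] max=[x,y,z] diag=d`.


A = translate([-14.9, 3.1, 6.5]) sphere(r=19.3) → bbox [-34.2,-16.2,-12.8] .. [4.4,22.4,25.8]
B = cylinder(h=4.9, r=2.8) → bbox [-2.8,-2.8,0] .. [2.8,2.8,4.9]
lo = A.lo+B.lo = [-34.2-2.8, -16.2-2.8, -12.8+0] = [-37.000,-19.000,-12.800]
hi = A.hi+B.hi = [4.4+2.8, 22.4+2.8, 25.8+4.9] = [7.200,25.200,30.700]
diag = √(44.2²+44.2²+43.5²) = √5799.53 = 76.155

min=[-37.000,-19.000,-12.800] max=[7.200,25.200,30.700] diag=76.155


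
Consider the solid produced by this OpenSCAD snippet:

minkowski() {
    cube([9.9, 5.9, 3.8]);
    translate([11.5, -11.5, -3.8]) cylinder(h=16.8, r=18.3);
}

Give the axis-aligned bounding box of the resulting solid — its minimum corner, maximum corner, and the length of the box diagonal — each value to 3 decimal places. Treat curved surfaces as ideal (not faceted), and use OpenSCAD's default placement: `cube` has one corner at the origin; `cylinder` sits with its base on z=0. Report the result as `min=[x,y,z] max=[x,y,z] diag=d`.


A = translate([11.5, -11.5, -3.8]) cylinder(h=16.8, r=18.3) → bbox [-6.8,-29.8,-3.8] .. [29.8,6.8,13]
B = cube([9.9, 5.9, 3.8]) → bbox [0,0,0] .. [9.9,5.9,3.8]
lo = A.lo+B.lo = [-6.8+0, -29.8+0, -3.8+0] = [-6.800,-29.800,-3.800]
hi = A.hi+B.hi = [29.8+9.9, 6.8+5.9, 13+3.8] = [39.700,12.700,16.800]
diag = √(46.5²+42.5²+20.6²) = √4392.86 = 66.279

min=[-6.800,-29.800,-3.800] max=[39.700,12.700,16.800] diag=66.279


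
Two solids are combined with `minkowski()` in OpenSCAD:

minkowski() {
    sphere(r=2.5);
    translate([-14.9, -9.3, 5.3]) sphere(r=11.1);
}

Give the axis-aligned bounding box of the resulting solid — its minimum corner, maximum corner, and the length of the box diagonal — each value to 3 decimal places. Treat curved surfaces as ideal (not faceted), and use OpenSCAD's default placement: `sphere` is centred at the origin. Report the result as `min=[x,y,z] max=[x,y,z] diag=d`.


min=[-28.500,-22.900,-8.300] max=[-1.300,4.300,18.900] diag=47.112

A = translate([-14.9, -9.3, 5.3]) sphere(r=11.1) → bbox [-26,-20.4,-5.8] .. [-3.8,1.8,16.4]
B = sphere(r=2.5) → bbox [-2.5,-2.5,-2.5] .. [2.5,2.5,2.5]
lo = A.lo+B.lo = [-26-2.5, -20.4-2.5, -5.8-2.5] = [-28.500,-22.900,-8.300]
hi = A.hi+B.hi = [-3.8+2.5, 1.8+2.5, 16.4+2.5] = [-1.300,4.300,18.900]
diag = √(27.2²+27.2²+27.2²) = √2219.52 = 47.112


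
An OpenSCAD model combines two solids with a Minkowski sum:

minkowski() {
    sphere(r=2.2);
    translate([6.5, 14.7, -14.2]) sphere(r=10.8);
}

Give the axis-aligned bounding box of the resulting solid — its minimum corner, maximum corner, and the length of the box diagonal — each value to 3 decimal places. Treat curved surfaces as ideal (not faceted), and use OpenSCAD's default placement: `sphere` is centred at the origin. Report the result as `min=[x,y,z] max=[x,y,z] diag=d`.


min=[-6.500,1.700,-27.200] max=[19.500,27.700,-1.200] diag=45.033

A = translate([6.5, 14.7, -14.2]) sphere(r=10.8) → bbox [-4.3,3.9,-25] .. [17.3,25.5,-3.4]
B = sphere(r=2.2) → bbox [-2.2,-2.2,-2.2] .. [2.2,2.2,2.2]
lo = A.lo+B.lo = [-4.3-2.2, 3.9-2.2, -25-2.2] = [-6.500,1.700,-27.200]
hi = A.hi+B.hi = [17.3+2.2, 25.5+2.2, -3.4+2.2] = [19.500,27.700,-1.200]
diag = √(26²+26²+26²) = √2028 = 45.033


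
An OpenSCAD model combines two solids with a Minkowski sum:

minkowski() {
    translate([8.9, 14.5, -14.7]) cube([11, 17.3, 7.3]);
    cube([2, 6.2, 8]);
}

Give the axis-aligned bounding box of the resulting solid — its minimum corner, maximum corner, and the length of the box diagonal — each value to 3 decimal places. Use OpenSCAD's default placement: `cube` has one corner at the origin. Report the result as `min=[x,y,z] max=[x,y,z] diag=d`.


min=[8.900,14.500,-14.700] max=[21.900,38.000,0.600] diag=30.909

A = translate([8.9, 14.5, -14.7]) cube([11, 17.3, 7.3]) → bbox [8.9,14.5,-14.7] .. [19.9,31.8,-7.4]
B = cube([2, 6.2, 8]) → bbox [0,0,0] .. [2,6.2,8]
lo = A.lo+B.lo = [8.9+0, 14.5+0, -14.7+0] = [8.900,14.500,-14.700]
hi = A.hi+B.hi = [19.9+2, 31.8+6.2, -7.4+8] = [21.900,38.000,0.600]
diag = √(13²+23.5²+15.3²) = √955.34 = 30.909


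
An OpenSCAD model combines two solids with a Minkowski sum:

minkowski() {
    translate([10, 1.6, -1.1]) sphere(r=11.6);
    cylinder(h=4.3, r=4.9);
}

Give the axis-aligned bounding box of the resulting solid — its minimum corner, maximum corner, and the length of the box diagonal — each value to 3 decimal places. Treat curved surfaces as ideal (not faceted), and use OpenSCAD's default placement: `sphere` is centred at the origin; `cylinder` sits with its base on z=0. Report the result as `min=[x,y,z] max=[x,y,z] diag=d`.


A = translate([10, 1.6, -1.1]) sphere(r=11.6) → bbox [-1.6,-10,-12.7] .. [21.6,13.2,10.5]
B = cylinder(h=4.3, r=4.9) → bbox [-4.9,-4.9,0] .. [4.9,4.9,4.3]
lo = A.lo+B.lo = [-1.6-4.9, -10-4.9, -12.7+0] = [-6.500,-14.900,-12.700]
hi = A.hi+B.hi = [21.6+4.9, 13.2+4.9, 10.5+4.3] = [26.500,18.100,14.800]
diag = √(33²+33²+27.5²) = √2934.25 = 54.169

min=[-6.500,-14.900,-12.700] max=[26.500,18.100,14.800] diag=54.169


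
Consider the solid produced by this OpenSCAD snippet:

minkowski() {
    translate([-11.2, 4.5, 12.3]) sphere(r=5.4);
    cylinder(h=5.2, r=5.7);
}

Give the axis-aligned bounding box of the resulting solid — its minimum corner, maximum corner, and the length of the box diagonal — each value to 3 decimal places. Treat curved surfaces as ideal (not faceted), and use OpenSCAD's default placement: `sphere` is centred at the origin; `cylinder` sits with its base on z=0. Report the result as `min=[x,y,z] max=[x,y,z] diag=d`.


min=[-22.300,-6.600,6.900] max=[-0.100,15.600,22.900] diag=35.237

A = translate([-11.2, 4.5, 12.3]) sphere(r=5.4) → bbox [-16.6,-0.9,6.9] .. [-5.8,9.9,17.7]
B = cylinder(h=5.2, r=5.7) → bbox [-5.7,-5.7,0] .. [5.7,5.7,5.2]
lo = A.lo+B.lo = [-16.6-5.7, -0.9-5.7, 6.9+0] = [-22.300,-6.600,6.900]
hi = A.hi+B.hi = [-5.8+5.7, 9.9+5.7, 17.7+5.2] = [-0.100,15.600,22.900]
diag = √(22.2²+22.2²+16²) = √1241.68 = 35.237


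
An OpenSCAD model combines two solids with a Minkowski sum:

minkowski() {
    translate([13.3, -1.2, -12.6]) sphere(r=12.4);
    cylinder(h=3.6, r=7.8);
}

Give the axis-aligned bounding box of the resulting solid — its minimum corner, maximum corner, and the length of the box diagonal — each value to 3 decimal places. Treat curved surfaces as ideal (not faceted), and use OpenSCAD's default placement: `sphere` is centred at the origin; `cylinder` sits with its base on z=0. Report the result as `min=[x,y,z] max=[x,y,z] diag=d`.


min=[-6.900,-21.400,-25.000] max=[33.500,19.000,3.400] diag=63.803

A = translate([13.3, -1.2, -12.6]) sphere(r=12.4) → bbox [0.9,-13.6,-25] .. [25.7,11.2,-0.2]
B = cylinder(h=3.6, r=7.8) → bbox [-7.8,-7.8,0] .. [7.8,7.8,3.6]
lo = A.lo+B.lo = [0.9-7.8, -13.6-7.8, -25+0] = [-6.900,-21.400,-25.000]
hi = A.hi+B.hi = [25.7+7.8, 11.2+7.8, -0.2+3.6] = [33.500,19.000,3.400]
diag = √(40.4²+40.4²+28.4²) = √4070.88 = 63.803


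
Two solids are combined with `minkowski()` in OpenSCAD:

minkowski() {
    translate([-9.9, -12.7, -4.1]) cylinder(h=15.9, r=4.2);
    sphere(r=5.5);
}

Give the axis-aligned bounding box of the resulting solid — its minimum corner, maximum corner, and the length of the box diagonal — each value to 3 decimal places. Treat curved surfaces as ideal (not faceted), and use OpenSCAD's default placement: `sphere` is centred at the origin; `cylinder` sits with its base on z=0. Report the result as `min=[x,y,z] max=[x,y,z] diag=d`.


min=[-19.600,-22.400,-9.600] max=[-0.200,-3.000,17.300] diag=38.423

A = translate([-9.9, -12.7, -4.1]) cylinder(h=15.9, r=4.2) → bbox [-14.1,-16.9,-4.1] .. [-5.7,-8.5,11.8]
B = sphere(r=5.5) → bbox [-5.5,-5.5,-5.5] .. [5.5,5.5,5.5]
lo = A.lo+B.lo = [-14.1-5.5, -16.9-5.5, -4.1-5.5] = [-19.600,-22.400,-9.600]
hi = A.hi+B.hi = [-5.7+5.5, -8.5+5.5, 11.8+5.5] = [-0.200,-3.000,17.300]
diag = √(19.4²+19.4²+26.9²) = √1476.33 = 38.423


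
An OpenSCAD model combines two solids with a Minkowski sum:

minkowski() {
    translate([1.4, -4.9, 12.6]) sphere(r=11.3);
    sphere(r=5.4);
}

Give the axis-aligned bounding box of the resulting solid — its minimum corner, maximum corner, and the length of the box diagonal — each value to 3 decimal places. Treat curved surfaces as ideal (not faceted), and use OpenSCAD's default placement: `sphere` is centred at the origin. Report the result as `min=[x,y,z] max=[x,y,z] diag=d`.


A = translate([1.4, -4.9, 12.6]) sphere(r=11.3) → bbox [-9.9,-16.2,1.3] .. [12.7,6.4,23.9]
B = sphere(r=5.4) → bbox [-5.4,-5.4,-5.4] .. [5.4,5.4,5.4]
lo = A.lo+B.lo = [-9.9-5.4, -16.2-5.4, 1.3-5.4] = [-15.300,-21.600,-4.100]
hi = A.hi+B.hi = [12.7+5.4, 6.4+5.4, 23.9+5.4] = [18.100,11.800,29.300]
diag = √(33.4²+33.4²+33.4²) = √3346.68 = 57.850

min=[-15.300,-21.600,-4.100] max=[18.100,11.800,29.300] diag=57.850


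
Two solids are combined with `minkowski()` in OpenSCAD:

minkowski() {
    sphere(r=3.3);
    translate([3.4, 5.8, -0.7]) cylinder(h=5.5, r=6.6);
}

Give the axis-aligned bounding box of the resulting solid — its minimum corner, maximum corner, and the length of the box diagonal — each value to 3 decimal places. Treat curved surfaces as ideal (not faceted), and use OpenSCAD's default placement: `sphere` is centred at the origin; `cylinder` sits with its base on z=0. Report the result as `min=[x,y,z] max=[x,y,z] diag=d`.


A = translate([3.4, 5.8, -0.7]) cylinder(h=5.5, r=6.6) → bbox [-3.2,-0.8,-0.7] .. [10,12.4,4.8]
B = sphere(r=3.3) → bbox [-3.3,-3.3,-3.3] .. [3.3,3.3,3.3]
lo = A.lo+B.lo = [-3.2-3.3, -0.8-3.3, -0.7-3.3] = [-6.500,-4.100,-4.000]
hi = A.hi+B.hi = [10+3.3, 12.4+3.3, 4.8+3.3] = [13.300,15.700,8.100]
diag = √(19.8²+19.8²+12.1²) = √930.49 = 30.504

min=[-6.500,-4.100,-4.000] max=[13.300,15.700,8.100] diag=30.504


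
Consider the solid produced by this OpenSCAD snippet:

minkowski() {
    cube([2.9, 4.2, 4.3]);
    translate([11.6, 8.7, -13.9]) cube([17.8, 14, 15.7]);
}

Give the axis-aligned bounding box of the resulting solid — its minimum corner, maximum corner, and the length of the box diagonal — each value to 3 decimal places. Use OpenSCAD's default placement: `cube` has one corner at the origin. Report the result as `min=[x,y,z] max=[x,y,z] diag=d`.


A = translate([11.6, 8.7, -13.9]) cube([17.8, 14, 15.7]) → bbox [11.6,8.7,-13.9] .. [29.4,22.7,1.8]
B = cube([2.9, 4.2, 4.3]) → bbox [0,0,0] .. [2.9,4.2,4.3]
lo = A.lo+B.lo = [11.6+0, 8.7+0, -13.9+0] = [11.600,8.700,-13.900]
hi = A.hi+B.hi = [29.4+2.9, 22.7+4.2, 1.8+4.3] = [32.300,26.900,6.100]
diag = √(20.7²+18.2²+20²) = √1159.73 = 34.055

min=[11.600,8.700,-13.900] max=[32.300,26.900,6.100] diag=34.055


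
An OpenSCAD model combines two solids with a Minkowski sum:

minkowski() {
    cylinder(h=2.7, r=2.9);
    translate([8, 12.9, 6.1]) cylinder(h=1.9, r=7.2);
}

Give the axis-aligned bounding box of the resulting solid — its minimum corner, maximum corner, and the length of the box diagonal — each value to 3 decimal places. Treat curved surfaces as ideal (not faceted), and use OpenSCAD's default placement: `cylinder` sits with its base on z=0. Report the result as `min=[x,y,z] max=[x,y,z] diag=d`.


min=[-2.100,2.800,6.100] max=[18.100,23.000,10.700] diag=28.935

A = translate([8, 12.9, 6.1]) cylinder(h=1.9, r=7.2) → bbox [0.8,5.7,6.1] .. [15.2,20.1,8]
B = cylinder(h=2.7, r=2.9) → bbox [-2.9,-2.9,0] .. [2.9,2.9,2.7]
lo = A.lo+B.lo = [0.8-2.9, 5.7-2.9, 6.1+0] = [-2.100,2.800,6.100]
hi = A.hi+B.hi = [15.2+2.9, 20.1+2.9, 8+2.7] = [18.100,23.000,10.700]
diag = √(20.2²+20.2²+4.6²) = √837.24 = 28.935


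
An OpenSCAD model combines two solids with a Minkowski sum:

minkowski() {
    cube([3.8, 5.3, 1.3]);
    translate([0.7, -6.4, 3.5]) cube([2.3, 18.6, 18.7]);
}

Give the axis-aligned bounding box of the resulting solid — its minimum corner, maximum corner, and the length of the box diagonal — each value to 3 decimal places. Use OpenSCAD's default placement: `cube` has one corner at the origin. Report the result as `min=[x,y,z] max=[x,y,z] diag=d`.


min=[0.700,-6.400,3.500] max=[6.800,17.500,23.500] diag=31.756

A = translate([0.7, -6.4, 3.5]) cube([2.3, 18.6, 18.7]) → bbox [0.7,-6.4,3.5] .. [3,12.2,22.2]
B = cube([3.8, 5.3, 1.3]) → bbox [0,0,0] .. [3.8,5.3,1.3]
lo = A.lo+B.lo = [0.7+0, -6.4+0, 3.5+0] = [0.700,-6.400,3.500]
hi = A.hi+B.hi = [3+3.8, 12.2+5.3, 22.2+1.3] = [6.800,17.500,23.500]
diag = √(6.1²+23.9²+20²) = √1008.42 = 31.756


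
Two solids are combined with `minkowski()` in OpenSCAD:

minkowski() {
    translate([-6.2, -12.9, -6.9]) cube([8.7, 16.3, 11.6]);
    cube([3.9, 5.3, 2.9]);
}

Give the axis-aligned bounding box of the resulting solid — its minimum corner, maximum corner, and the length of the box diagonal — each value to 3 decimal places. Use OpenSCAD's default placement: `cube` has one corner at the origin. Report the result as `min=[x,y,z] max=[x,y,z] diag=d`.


min=[-6.200,-12.900,-6.900] max=[6.400,8.700,7.600] diag=28.906

A = translate([-6.2, -12.9, -6.9]) cube([8.7, 16.3, 11.6]) → bbox [-6.2,-12.9,-6.9] .. [2.5,3.4,4.7]
B = cube([3.9, 5.3, 2.9]) → bbox [0,0,0] .. [3.9,5.3,2.9]
lo = A.lo+B.lo = [-6.2+0, -12.9+0, -6.9+0] = [-6.200,-12.900,-6.900]
hi = A.hi+B.hi = [2.5+3.9, 3.4+5.3, 4.7+2.9] = [6.400,8.700,7.600]
diag = √(12.6²+21.6²+14.5²) = √835.57 = 28.906


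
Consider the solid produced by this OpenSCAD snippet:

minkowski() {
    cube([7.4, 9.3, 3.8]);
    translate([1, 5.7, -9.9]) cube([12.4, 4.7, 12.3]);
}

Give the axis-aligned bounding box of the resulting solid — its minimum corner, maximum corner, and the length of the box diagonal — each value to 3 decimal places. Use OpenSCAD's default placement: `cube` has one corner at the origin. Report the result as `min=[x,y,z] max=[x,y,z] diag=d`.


min=[1.000,5.700,-9.900] max=[20.800,19.700,6.200] diag=29.108

A = translate([1, 5.7, -9.9]) cube([12.4, 4.7, 12.3]) → bbox [1,5.7,-9.9] .. [13.4,10.4,2.4]
B = cube([7.4, 9.3, 3.8]) → bbox [0,0,0] .. [7.4,9.3,3.8]
lo = A.lo+B.lo = [1+0, 5.7+0, -9.9+0] = [1.000,5.700,-9.900]
hi = A.hi+B.hi = [13.4+7.4, 10.4+9.3, 2.4+3.8] = [20.800,19.700,6.200]
diag = √(19.8²+14²+16.1²) = √847.25 = 29.108


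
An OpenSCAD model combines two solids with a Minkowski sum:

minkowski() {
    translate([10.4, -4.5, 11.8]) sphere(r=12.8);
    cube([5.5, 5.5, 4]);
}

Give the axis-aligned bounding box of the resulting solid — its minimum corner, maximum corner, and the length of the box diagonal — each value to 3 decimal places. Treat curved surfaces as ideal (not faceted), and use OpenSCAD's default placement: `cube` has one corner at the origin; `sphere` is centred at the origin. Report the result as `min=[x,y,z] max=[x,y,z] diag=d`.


min=[-2.400,-17.300,-1.000] max=[28.700,13.800,28.600] diag=53.015

A = translate([10.4, -4.5, 11.8]) sphere(r=12.8) → bbox [-2.4,-17.3,-1] .. [23.2,8.3,24.6]
B = cube([5.5, 5.5, 4]) → bbox [0,0,0] .. [5.5,5.5,4]
lo = A.lo+B.lo = [-2.4+0, -17.3+0, -1+0] = [-2.400,-17.300,-1.000]
hi = A.hi+B.hi = [23.2+5.5, 8.3+5.5, 24.6+4] = [28.700,13.800,28.600]
diag = √(31.1²+31.1²+29.6²) = √2810.58 = 53.015


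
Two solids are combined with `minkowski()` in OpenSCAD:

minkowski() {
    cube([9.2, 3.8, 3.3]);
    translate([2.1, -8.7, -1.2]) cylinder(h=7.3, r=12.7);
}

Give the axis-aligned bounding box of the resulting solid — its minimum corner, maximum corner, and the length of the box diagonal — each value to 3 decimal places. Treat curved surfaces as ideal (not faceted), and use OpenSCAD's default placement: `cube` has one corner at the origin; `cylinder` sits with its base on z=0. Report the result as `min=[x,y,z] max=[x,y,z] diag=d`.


min=[-10.600,-21.400,-1.200] max=[24.000,7.800,9.400] diag=46.499

A = translate([2.1, -8.7, -1.2]) cylinder(h=7.3, r=12.7) → bbox [-10.6,-21.4,-1.2] .. [14.8,4,6.1]
B = cube([9.2, 3.8, 3.3]) → bbox [0,0,0] .. [9.2,3.8,3.3]
lo = A.lo+B.lo = [-10.6+0, -21.4+0, -1.2+0] = [-10.600,-21.400,-1.200]
hi = A.hi+B.hi = [14.8+9.2, 4+3.8, 6.1+3.3] = [24.000,7.800,9.400]
diag = √(34.6²+29.2²+10.6²) = √2162.16 = 46.499


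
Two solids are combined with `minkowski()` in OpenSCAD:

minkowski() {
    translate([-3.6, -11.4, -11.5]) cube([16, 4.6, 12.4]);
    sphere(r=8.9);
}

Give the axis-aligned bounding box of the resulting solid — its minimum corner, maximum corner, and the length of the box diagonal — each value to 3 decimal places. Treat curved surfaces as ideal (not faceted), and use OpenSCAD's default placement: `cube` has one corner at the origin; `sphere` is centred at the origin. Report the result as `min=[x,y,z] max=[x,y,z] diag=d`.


min=[-12.500,-20.300,-20.400] max=[21.300,2.100,9.800] diag=50.559

A = translate([-3.6, -11.4, -11.5]) cube([16, 4.6, 12.4]) → bbox [-3.6,-11.4,-11.5] .. [12.4,-6.8,0.9]
B = sphere(r=8.9) → bbox [-8.9,-8.9,-8.9] .. [8.9,8.9,8.9]
lo = A.lo+B.lo = [-3.6-8.9, -11.4-8.9, -11.5-8.9] = [-12.500,-20.300,-20.400]
hi = A.hi+B.hi = [12.4+8.9, -6.8+8.9, 0.9+8.9] = [21.300,2.100,9.800]
diag = √(33.8²+22.4²+30.2²) = √2556.24 = 50.559


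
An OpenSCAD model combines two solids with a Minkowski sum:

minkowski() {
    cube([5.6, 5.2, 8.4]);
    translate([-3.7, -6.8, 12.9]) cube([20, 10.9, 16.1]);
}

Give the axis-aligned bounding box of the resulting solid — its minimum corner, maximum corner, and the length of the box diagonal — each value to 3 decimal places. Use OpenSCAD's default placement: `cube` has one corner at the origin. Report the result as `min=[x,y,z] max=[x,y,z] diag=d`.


A = translate([-3.7, -6.8, 12.9]) cube([20, 10.9, 16.1]) → bbox [-3.7,-6.8,12.9] .. [16.3,4.1,29]
B = cube([5.6, 5.2, 8.4]) → bbox [0,0,0] .. [5.6,5.2,8.4]
lo = A.lo+B.lo = [-3.7+0, -6.8+0, 12.9+0] = [-3.700,-6.800,12.900]
hi = A.hi+B.hi = [16.3+5.6, 4.1+5.2, 29+8.4] = [21.900,9.300,37.400]
diag = √(25.6²+16.1²+24.5²) = √1514.82 = 38.921

min=[-3.700,-6.800,12.900] max=[21.900,9.300,37.400] diag=38.921


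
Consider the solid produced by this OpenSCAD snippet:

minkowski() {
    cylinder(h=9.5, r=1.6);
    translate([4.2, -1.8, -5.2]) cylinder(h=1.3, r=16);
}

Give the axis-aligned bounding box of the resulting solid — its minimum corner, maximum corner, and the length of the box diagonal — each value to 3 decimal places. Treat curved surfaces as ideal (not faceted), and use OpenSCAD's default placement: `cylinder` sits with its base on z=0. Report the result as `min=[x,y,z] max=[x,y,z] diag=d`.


A = translate([4.2, -1.8, -5.2]) cylinder(h=1.3, r=16) → bbox [-11.8,-17.8,-5.2] .. [20.2,14.2,-3.9]
B = cylinder(h=9.5, r=1.6) → bbox [-1.6,-1.6,0] .. [1.6,1.6,9.5]
lo = A.lo+B.lo = [-11.8-1.6, -17.8-1.6, -5.2+0] = [-13.400,-19.400,-5.200]
hi = A.hi+B.hi = [20.2+1.6, 14.2+1.6, -3.9+9.5] = [21.800,15.800,5.600]
diag = √(35.2²+35.2²+10.8²) = √2594.72 = 50.938

min=[-13.400,-19.400,-5.200] max=[21.800,15.800,5.600] diag=50.938


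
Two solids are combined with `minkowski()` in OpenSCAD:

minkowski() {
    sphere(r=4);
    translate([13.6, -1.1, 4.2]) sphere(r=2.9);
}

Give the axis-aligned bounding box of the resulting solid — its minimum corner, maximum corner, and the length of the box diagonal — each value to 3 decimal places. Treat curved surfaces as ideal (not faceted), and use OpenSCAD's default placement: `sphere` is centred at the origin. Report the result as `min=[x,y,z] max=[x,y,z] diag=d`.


min=[6.700,-8.000,-2.700] max=[20.500,5.800,11.100] diag=23.902

A = translate([13.6, -1.1, 4.2]) sphere(r=2.9) → bbox [10.7,-4,1.3] .. [16.5,1.8,7.1]
B = sphere(r=4) → bbox [-4,-4,-4] .. [4,4,4]
lo = A.lo+B.lo = [10.7-4, -4-4, 1.3-4] = [6.700,-8.000,-2.700]
hi = A.hi+B.hi = [16.5+4, 1.8+4, 7.1+4] = [20.500,5.800,11.100]
diag = √(13.8²+13.8²+13.8²) = √571.32 = 23.902


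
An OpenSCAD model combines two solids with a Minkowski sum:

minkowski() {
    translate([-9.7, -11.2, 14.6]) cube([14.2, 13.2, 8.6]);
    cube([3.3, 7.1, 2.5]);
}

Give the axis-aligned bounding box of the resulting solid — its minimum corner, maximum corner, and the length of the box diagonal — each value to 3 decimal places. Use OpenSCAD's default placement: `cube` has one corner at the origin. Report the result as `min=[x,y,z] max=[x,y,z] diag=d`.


min=[-9.700,-11.200,14.600] max=[7.800,9.100,25.700] diag=29.009

A = translate([-9.7, -11.2, 14.6]) cube([14.2, 13.2, 8.6]) → bbox [-9.7,-11.2,14.6] .. [4.5,2,23.2]
B = cube([3.3, 7.1, 2.5]) → bbox [0,0,0] .. [3.3,7.1,2.5]
lo = A.lo+B.lo = [-9.7+0, -11.2+0, 14.6+0] = [-9.700,-11.200,14.600]
hi = A.hi+B.hi = [4.5+3.3, 2+7.1, 23.2+2.5] = [7.800,9.100,25.700]
diag = √(17.5²+20.3²+11.1²) = √841.55 = 29.009


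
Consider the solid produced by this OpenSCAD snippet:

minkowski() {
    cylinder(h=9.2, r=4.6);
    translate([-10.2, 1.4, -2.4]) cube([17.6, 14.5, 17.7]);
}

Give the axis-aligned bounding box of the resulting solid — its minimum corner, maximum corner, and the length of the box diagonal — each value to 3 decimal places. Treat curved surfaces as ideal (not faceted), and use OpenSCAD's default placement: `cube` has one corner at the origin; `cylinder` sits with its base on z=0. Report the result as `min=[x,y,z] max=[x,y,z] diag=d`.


A = translate([-10.2, 1.4, -2.4]) cube([17.6, 14.5, 17.7]) → bbox [-10.2,1.4,-2.4] .. [7.4,15.9,15.3]
B = cylinder(h=9.2, r=4.6) → bbox [-4.6,-4.6,0] .. [4.6,4.6,9.2]
lo = A.lo+B.lo = [-10.2-4.6, 1.4-4.6, -2.4+0] = [-14.800,-3.200,-2.400]
hi = A.hi+B.hi = [7.4+4.6, 15.9+4.6, 15.3+9.2] = [12.000,20.500,24.500]
diag = √(26.8²+23.7²+26.9²) = √2003.54 = 44.761

min=[-14.800,-3.200,-2.400] max=[12.000,20.500,24.500] diag=44.761


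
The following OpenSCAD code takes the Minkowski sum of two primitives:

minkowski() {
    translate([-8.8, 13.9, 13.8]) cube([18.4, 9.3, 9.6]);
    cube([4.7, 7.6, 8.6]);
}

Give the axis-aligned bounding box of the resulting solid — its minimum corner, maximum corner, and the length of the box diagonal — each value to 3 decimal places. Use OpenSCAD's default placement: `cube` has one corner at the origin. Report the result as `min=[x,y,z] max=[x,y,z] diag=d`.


min=[-8.800,13.900,13.800] max=[14.300,30.800,32.000] diag=33.918

A = translate([-8.8, 13.9, 13.8]) cube([18.4, 9.3, 9.6]) → bbox [-8.8,13.9,13.8] .. [9.6,23.2,23.4]
B = cube([4.7, 7.6, 8.6]) → bbox [0,0,0] .. [4.7,7.6,8.6]
lo = A.lo+B.lo = [-8.8+0, 13.9+0, 13.8+0] = [-8.800,13.900,13.800]
hi = A.hi+B.hi = [9.6+4.7, 23.2+7.6, 23.4+8.6] = [14.300,30.800,32.000]
diag = √(23.1²+16.9²+18.2²) = √1150.46 = 33.918


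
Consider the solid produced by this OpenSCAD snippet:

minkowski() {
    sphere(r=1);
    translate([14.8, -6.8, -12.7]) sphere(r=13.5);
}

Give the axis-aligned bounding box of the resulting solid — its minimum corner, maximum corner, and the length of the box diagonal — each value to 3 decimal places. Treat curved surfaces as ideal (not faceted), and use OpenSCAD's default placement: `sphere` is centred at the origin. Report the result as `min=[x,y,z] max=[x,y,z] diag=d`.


A = translate([14.8, -6.8, -12.7]) sphere(r=13.5) → bbox [1.3,-20.3,-26.2] .. [28.3,6.7,0.8]
B = sphere(r=1) → bbox [-1,-1,-1] .. [1,1,1]
lo = A.lo+B.lo = [1.3-1, -20.3-1, -26.2-1] = [0.300,-21.300,-27.200]
hi = A.hi+B.hi = [28.3+1, 6.7+1, 0.8+1] = [29.300,7.700,1.800]
diag = √(29²+29²+29²) = √2523 = 50.229

min=[0.300,-21.300,-27.200] max=[29.300,7.700,1.800] diag=50.229


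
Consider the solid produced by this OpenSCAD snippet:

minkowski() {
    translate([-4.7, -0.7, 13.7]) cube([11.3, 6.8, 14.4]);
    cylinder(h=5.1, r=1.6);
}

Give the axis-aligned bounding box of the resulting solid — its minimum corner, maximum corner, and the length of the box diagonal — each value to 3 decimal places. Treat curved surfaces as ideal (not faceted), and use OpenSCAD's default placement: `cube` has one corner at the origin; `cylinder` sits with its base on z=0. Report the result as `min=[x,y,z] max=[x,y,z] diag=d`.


min=[-6.300,-2.300,13.700] max=[8.200,7.700,33.200] diag=26.277

A = translate([-4.7, -0.7, 13.7]) cube([11.3, 6.8, 14.4]) → bbox [-4.7,-0.7,13.7] .. [6.6,6.1,28.1]
B = cylinder(h=5.1, r=1.6) → bbox [-1.6,-1.6,0] .. [1.6,1.6,5.1]
lo = A.lo+B.lo = [-4.7-1.6, -0.7-1.6, 13.7+0] = [-6.300,-2.300,13.700]
hi = A.hi+B.hi = [6.6+1.6, 6.1+1.6, 28.1+5.1] = [8.200,7.700,33.200]
diag = √(14.5²+10²+19.5²) = √690.5 = 26.277


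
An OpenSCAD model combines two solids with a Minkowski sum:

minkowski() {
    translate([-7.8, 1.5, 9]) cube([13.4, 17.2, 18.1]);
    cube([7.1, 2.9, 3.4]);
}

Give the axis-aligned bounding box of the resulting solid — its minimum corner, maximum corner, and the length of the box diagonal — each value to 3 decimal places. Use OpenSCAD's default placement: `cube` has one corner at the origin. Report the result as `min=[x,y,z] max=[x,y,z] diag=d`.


A = translate([-7.8, 1.5, 9]) cube([13.4, 17.2, 18.1]) → bbox [-7.8,1.5,9] .. [5.6,18.7,27.1]
B = cube([7.1, 2.9, 3.4]) → bbox [0,0,0] .. [7.1,2.9,3.4]
lo = A.lo+B.lo = [-7.8+0, 1.5+0, 9+0] = [-7.800,1.500,9.000]
hi = A.hi+B.hi = [5.6+7.1, 18.7+2.9, 27.1+3.4] = [12.700,21.600,30.500]
diag = √(20.5²+20.1²+21.5²) = √1286.51 = 35.868

min=[-7.800,1.500,9.000] max=[12.700,21.600,30.500] diag=35.868


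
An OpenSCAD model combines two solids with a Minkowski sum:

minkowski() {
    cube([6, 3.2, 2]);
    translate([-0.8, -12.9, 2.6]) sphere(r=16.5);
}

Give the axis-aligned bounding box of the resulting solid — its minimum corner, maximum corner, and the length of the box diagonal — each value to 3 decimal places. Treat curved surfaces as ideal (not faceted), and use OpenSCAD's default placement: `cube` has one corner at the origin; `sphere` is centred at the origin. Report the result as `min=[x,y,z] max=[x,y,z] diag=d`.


min=[-17.300,-29.400,-13.900] max=[21.700,6.800,21.100] diag=63.690

A = translate([-0.8, -12.9, 2.6]) sphere(r=16.5) → bbox [-17.3,-29.4,-13.9] .. [15.7,3.6,19.1]
B = cube([6, 3.2, 2]) → bbox [0,0,0] .. [6,3.2,2]
lo = A.lo+B.lo = [-17.3+0, -29.4+0, -13.9+0] = [-17.300,-29.400,-13.900]
hi = A.hi+B.hi = [15.7+6, 3.6+3.2, 19.1+2] = [21.700,6.800,21.100]
diag = √(39²+36.2²+35²) = √4056.44 = 63.690


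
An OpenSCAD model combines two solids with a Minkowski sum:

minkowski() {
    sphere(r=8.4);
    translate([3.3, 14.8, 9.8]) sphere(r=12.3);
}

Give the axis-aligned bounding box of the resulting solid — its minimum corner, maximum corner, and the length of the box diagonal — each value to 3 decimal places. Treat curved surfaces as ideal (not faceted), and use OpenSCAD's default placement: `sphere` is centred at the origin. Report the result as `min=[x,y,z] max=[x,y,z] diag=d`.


min=[-17.400,-5.900,-10.900] max=[24.000,35.500,30.500] diag=71.707

A = translate([3.3, 14.8, 9.8]) sphere(r=12.3) → bbox [-9,2.5,-2.5] .. [15.6,27.1,22.1]
B = sphere(r=8.4) → bbox [-8.4,-8.4,-8.4] .. [8.4,8.4,8.4]
lo = A.lo+B.lo = [-9-8.4, 2.5-8.4, -2.5-8.4] = [-17.400,-5.900,-10.900]
hi = A.hi+B.hi = [15.6+8.4, 27.1+8.4, 22.1+8.4] = [24.000,35.500,30.500]
diag = √(41.4²+41.4²+41.4²) = √5141.88 = 71.707


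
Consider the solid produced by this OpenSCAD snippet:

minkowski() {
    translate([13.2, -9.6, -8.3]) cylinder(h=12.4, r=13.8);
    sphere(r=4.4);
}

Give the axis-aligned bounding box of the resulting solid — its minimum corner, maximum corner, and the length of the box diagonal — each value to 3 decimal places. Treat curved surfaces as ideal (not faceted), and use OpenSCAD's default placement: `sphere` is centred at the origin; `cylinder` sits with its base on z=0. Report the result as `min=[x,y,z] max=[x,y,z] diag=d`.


A = translate([13.2, -9.6, -8.3]) cylinder(h=12.4, r=13.8) → bbox [-0.6,-23.4,-8.3] .. [27,4.2,4.1]
B = sphere(r=4.4) → bbox [-4.4,-4.4,-4.4] .. [4.4,4.4,4.4]
lo = A.lo+B.lo = [-0.6-4.4, -23.4-4.4, -8.3-4.4] = [-5.000,-27.800,-12.700]
hi = A.hi+B.hi = [27+4.4, 4.2+4.4, 4.1+4.4] = [31.400,8.600,8.500]
diag = √(36.4²+36.4²+21.2²) = √3099.36 = 55.672

min=[-5.000,-27.800,-12.700] max=[31.400,8.600,8.500] diag=55.672


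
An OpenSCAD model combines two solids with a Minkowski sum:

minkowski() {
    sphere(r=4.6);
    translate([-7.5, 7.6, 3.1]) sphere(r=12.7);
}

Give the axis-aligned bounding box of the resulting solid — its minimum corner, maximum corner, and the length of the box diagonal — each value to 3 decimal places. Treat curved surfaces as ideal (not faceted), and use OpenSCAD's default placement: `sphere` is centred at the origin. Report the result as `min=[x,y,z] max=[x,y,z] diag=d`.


A = translate([-7.5, 7.6, 3.1]) sphere(r=12.7) → bbox [-20.2,-5.1,-9.6] .. [5.2,20.3,15.8]
B = sphere(r=4.6) → bbox [-4.6,-4.6,-4.6] .. [4.6,4.6,4.6]
lo = A.lo+B.lo = [-20.2-4.6, -5.1-4.6, -9.6-4.6] = [-24.800,-9.700,-14.200]
hi = A.hi+B.hi = [5.2+4.6, 20.3+4.6, 15.8+4.6] = [9.800,24.900,20.400]
diag = √(34.6²+34.6²+34.6²) = √3591.48 = 59.929

min=[-24.800,-9.700,-14.200] max=[9.800,24.900,20.400] diag=59.929


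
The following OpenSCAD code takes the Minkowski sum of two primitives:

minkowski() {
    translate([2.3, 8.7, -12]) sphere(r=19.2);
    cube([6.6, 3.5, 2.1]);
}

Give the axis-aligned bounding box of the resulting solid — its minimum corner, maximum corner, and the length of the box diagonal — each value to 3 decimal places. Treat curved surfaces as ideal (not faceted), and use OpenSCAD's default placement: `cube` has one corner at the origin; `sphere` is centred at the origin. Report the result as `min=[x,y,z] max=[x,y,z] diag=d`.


min=[-16.900,-10.500,-31.200] max=[28.100,31.400,9.300] diag=73.626

A = translate([2.3, 8.7, -12]) sphere(r=19.2) → bbox [-16.9,-10.5,-31.2] .. [21.5,27.9,7.2]
B = cube([6.6, 3.5, 2.1]) → bbox [0,0,0] .. [6.6,3.5,2.1]
lo = A.lo+B.lo = [-16.9+0, -10.5+0, -31.2+0] = [-16.900,-10.500,-31.200]
hi = A.hi+B.hi = [21.5+6.6, 27.9+3.5, 7.2+2.1] = [28.100,31.400,9.300]
diag = √(45²+41.9²+40.5²) = √5420.86 = 73.626


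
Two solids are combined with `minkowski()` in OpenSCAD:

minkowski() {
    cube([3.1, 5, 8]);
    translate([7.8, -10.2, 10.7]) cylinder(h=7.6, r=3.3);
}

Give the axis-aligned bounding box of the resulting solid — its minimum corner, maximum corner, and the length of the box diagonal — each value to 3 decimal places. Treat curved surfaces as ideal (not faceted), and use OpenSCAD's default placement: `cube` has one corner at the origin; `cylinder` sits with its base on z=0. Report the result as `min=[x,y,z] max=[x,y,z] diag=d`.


min=[4.500,-13.500,10.700] max=[14.200,-1.900,26.300] diag=21.726

A = translate([7.8, -10.2, 10.7]) cylinder(h=7.6, r=3.3) → bbox [4.5,-13.5,10.7] .. [11.1,-6.9,18.3]
B = cube([3.1, 5, 8]) → bbox [0,0,0] .. [3.1,5,8]
lo = A.lo+B.lo = [4.5+0, -13.5+0, 10.7+0] = [4.500,-13.500,10.700]
hi = A.hi+B.hi = [11.1+3.1, -6.9+5, 18.3+8] = [14.200,-1.900,26.300]
diag = √(9.7²+11.6²+15.6²) = √472.01 = 21.726


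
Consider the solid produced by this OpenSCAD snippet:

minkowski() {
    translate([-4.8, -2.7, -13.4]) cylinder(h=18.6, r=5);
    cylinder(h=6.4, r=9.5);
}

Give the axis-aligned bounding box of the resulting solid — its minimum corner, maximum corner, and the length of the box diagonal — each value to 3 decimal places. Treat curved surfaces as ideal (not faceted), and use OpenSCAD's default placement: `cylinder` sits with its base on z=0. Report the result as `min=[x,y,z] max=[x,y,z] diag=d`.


A = translate([-4.8, -2.7, -13.4]) cylinder(h=18.6, r=5) → bbox [-9.8,-7.7,-13.4] .. [0.2,2.3,5.2]
B = cylinder(h=6.4, r=9.5) → bbox [-9.5,-9.5,0] .. [9.5,9.5,6.4]
lo = A.lo+B.lo = [-9.8-9.5, -7.7-9.5, -13.4+0] = [-19.300,-17.200,-13.400]
hi = A.hi+B.hi = [0.2+9.5, 2.3+9.5, 5.2+6.4] = [9.700,11.800,11.600]
diag = √(29²+29²+25²) = √2307 = 48.031

min=[-19.300,-17.200,-13.400] max=[9.700,11.800,11.600] diag=48.031


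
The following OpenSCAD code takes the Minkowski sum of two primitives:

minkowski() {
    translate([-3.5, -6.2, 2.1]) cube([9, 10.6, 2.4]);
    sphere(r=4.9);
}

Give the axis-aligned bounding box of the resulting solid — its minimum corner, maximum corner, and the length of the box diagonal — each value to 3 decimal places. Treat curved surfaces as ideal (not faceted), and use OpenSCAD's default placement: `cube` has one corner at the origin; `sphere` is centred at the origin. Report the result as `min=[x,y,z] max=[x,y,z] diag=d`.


A = translate([-3.5, -6.2, 2.1]) cube([9, 10.6, 2.4]) → bbox [-3.5,-6.2,2.1] .. [5.5,4.4,4.5]
B = sphere(r=4.9) → bbox [-4.9,-4.9,-4.9] .. [4.9,4.9,4.9]
lo = A.lo+B.lo = [-3.5-4.9, -6.2-4.9, 2.1-4.9] = [-8.400,-11.100,-2.800]
hi = A.hi+B.hi = [5.5+4.9, 4.4+4.9, 4.5+4.9] = [10.400,9.300,9.400]
diag = √(18.8²+20.4²+12.2²) = √918.44 = 30.306

min=[-8.400,-11.100,-2.800] max=[10.400,9.300,9.400] diag=30.306
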